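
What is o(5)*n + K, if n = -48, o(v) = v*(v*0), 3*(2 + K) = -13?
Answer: -19/3 ≈ -6.3333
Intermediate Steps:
K = -19/3 (K = -2 + (⅓)*(-13) = -2 - 13/3 = -19/3 ≈ -6.3333)
o(v) = 0 (o(v) = v*0 = 0)
o(5)*n + K = 0*(-48) - 19/3 = 0 - 19/3 = -19/3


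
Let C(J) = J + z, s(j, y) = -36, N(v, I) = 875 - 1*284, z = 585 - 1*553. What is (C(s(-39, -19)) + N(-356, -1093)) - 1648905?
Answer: -1648318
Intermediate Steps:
z = 32 (z = 585 - 553 = 32)
N(v, I) = 591 (N(v, I) = 875 - 284 = 591)
C(J) = 32 + J (C(J) = J + 32 = 32 + J)
(C(s(-39, -19)) + N(-356, -1093)) - 1648905 = ((32 - 36) + 591) - 1648905 = (-4 + 591) - 1648905 = 587 - 1648905 = -1648318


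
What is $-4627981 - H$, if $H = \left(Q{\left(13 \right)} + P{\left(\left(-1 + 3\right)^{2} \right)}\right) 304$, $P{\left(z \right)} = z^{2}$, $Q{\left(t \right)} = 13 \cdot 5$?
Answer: $-4652605$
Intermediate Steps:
$Q{\left(t \right)} = 65$
$H = 24624$ ($H = \left(65 + \left(\left(-1 + 3\right)^{2}\right)^{2}\right) 304 = \left(65 + \left(2^{2}\right)^{2}\right) 304 = \left(65 + 4^{2}\right) 304 = \left(65 + 16\right) 304 = 81 \cdot 304 = 24624$)
$-4627981 - H = -4627981 - 24624 = -4652605$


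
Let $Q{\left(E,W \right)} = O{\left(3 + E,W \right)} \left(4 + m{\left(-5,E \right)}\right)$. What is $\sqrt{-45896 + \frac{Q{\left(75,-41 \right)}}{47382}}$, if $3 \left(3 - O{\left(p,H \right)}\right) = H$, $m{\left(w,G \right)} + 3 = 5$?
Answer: $\frac{i \sqrt{25759747539426}}{23691} \approx 214.23 i$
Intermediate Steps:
$m{\left(w,G \right)} = 2$ ($m{\left(w,G \right)} = -3 + 5 = 2$)
$O{\left(p,H \right)} = 3 - \frac{H}{3}$
$Q{\left(E,W \right)} = 18 - 2 W$ ($Q{\left(E,W \right)} = \left(3 - \frac{W}{3}\right) \left(4 + 2\right) = \left(3 - \frac{W}{3}\right) 6 = 18 - 2 W$)
$\sqrt{-45896 + \frac{Q{\left(75,-41 \right)}}{47382}} = \sqrt{-45896 + \frac{18 - -82}{47382}} = \sqrt{-45896 + \left(18 + 82\right) \frac{1}{47382}} = \sqrt{-45896 + 100 \cdot \frac{1}{47382}} = \sqrt{-45896 + \frac{50}{23691}} = \sqrt{- \frac{1087322086}{23691}} = \frac{i \sqrt{25759747539426}}{23691}$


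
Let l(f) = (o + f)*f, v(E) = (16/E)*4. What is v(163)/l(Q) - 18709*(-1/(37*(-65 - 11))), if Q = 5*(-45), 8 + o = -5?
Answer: -81652066441/12272481900 ≈ -6.6533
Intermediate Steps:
o = -13 (o = -8 - 5 = -13)
v(E) = 64/E
Q = -225
l(f) = f*(-13 + f) (l(f) = (-13 + f)*f = f*(-13 + f))
v(163)/l(Q) - 18709*(-1/(37*(-65 - 11))) = (64/163)/((-225*(-13 - 225))) - 18709*(-1/(37*(-65 - 11))) = (64*(1/163))/((-225*(-238))) - 18709/((-37*(-76))) = (64/163)/53550 - 18709/2812 = (64/163)*(1/53550) - 18709*1/2812 = 32/4364325 - 18709/2812 = -81652066441/12272481900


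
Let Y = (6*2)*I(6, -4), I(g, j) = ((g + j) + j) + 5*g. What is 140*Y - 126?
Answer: 46914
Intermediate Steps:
I(g, j) = 2*j + 6*g (I(g, j) = (g + 2*j) + 5*g = 2*j + 6*g)
Y = 336 (Y = (6*2)*(2*(-4) + 6*6) = 12*(-8 + 36) = 12*28 = 336)
140*Y - 126 = 140*336 - 126 = 47040 - 126 = 46914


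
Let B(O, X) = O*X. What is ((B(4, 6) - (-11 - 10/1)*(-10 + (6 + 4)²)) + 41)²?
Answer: 3822025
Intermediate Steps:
((B(4, 6) - (-11 - 10/1)*(-10 + (6 + 4)²)) + 41)² = ((4*6 - (-11 - 10/1)*(-10 + (6 + 4)²)) + 41)² = ((24 - (-11 - 10*1)*(-10 + 10²)) + 41)² = ((24 - (-11 - 10)*(-10 + 100)) + 41)² = ((24 - (-21)*90) + 41)² = ((24 - 1*(-1890)) + 41)² = ((24 + 1890) + 41)² = (1914 + 41)² = 1955² = 3822025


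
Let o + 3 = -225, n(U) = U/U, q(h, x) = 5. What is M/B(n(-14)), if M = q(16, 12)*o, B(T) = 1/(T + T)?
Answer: -2280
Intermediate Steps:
n(U) = 1
o = -228 (o = -3 - 225 = -228)
B(T) = 1/(2*T)
M = -1140 (M = 5*(-228) = -1140)
M/B(n(-14)) = -1140/((½)/1) = -1140/((½)*1) = -1140/½ = -1140*2 = -2280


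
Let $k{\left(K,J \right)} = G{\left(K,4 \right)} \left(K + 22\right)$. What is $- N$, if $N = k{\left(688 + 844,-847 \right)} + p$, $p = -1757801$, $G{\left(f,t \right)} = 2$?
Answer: $1754693$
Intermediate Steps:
$k{\left(K,J \right)} = 44 + 2 K$ ($k{\left(K,J \right)} = 2 \left(K + 22\right) = 2 \left(22 + K\right) = 44 + 2 K$)
$N = -1754693$ ($N = \left(44 + 2 \left(688 + 844\right)\right) - 1757801 = \left(44 + 2 \cdot 1532\right) - 1757801 = \left(44 + 3064\right) - 1757801 = 3108 - 1757801 = -1754693$)
$- N = \left(-1\right) \left(-1754693\right) = 1754693$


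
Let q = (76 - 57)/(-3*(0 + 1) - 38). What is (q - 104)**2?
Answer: 18344089/1681 ≈ 10913.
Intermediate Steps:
q = -19/41 (q = 19/(-3*1 - 38) = 19/(-3 - 38) = 19/(-41) = 19*(-1/41) = -19/41 ≈ -0.46341)
(q - 104)**2 = (-19/41 - 104)**2 = (-4283/41)**2 = 18344089/1681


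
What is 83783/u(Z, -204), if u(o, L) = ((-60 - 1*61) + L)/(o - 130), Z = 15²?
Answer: -1591877/65 ≈ -24490.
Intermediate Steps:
Z = 225
u(o, L) = (-121 + L)/(-130 + o) (u(o, L) = ((-60 - 61) + L)/(-130 + o) = (-121 + L)/(-130 + o))
83783/u(Z, -204) = 83783/(((-121 - 204)/(-130 + 225))) = 83783/((-325/95)) = 83783/(((1/95)*(-325))) = 83783/(-65/19) = 83783*(-19/65) = -1591877/65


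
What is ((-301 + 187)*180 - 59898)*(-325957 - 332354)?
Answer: 52940053998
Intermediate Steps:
((-301 + 187)*180 - 59898)*(-325957 - 332354) = (-114*180 - 59898)*(-658311) = (-20520 - 59898)*(-658311) = -80418*(-658311) = 52940053998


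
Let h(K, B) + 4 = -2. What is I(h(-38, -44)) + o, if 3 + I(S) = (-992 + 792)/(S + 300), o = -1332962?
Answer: -195945955/147 ≈ -1.3330e+6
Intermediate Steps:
h(K, B) = -6 (h(K, B) = -4 - 2 = -6)
I(S) = -3 - 200/(300 + S) (I(S) = -3 + (-992 + 792)/(S + 300) = -3 - 200/(300 + S))
I(h(-38, -44)) + o = (-1100 - 3*(-6))/(300 - 6) - 1332962 = (-1100 + 18)/294 - 1332962 = (1/294)*(-1082) - 1332962 = -541/147 - 1332962 = -195945955/147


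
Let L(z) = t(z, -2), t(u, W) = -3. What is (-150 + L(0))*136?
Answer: -20808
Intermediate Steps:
L(z) = -3
(-150 + L(0))*136 = (-150 - 3)*136 = -153*136 = -20808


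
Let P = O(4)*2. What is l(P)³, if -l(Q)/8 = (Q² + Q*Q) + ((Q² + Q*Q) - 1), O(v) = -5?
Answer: -32522853888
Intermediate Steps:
P = -10 (P = -5*2 = -10)
l(Q) = 8 - 32*Q² (l(Q) = -8*((Q² + Q*Q) + ((Q² + Q*Q) - 1)) = -8*((Q² + Q²) + ((Q² + Q²) - 1)) = -8*(2*Q² + (2*Q² - 1)) = -8*(2*Q² + (-1 + 2*Q²)) = -8*(-1 + 4*Q²) = 8 - 32*Q²)
l(P)³ = (8 - 32*(-10)²)³ = (8 - 32*100)³ = (8 - 3200)³ = (-3192)³ = -32522853888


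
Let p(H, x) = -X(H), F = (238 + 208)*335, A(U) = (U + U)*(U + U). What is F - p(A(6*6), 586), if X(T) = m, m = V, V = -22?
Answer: 149388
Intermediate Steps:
A(U) = 4*U**2 (A(U) = (2*U)*(2*U) = 4*U**2)
m = -22
X(T) = -22
F = 149410 (F = 446*335 = 149410)
p(H, x) = 22 (p(H, x) = -1*(-22) = 22)
F - p(A(6*6), 586) = 149410 - 1*22 = 149410 - 22 = 149388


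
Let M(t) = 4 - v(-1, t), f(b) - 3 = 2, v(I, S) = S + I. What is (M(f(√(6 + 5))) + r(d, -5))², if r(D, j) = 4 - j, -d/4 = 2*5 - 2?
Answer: 81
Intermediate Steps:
v(I, S) = I + S
f(b) = 5 (f(b) = 3 + 2 = 5)
d = -32 (d = -4*(2*5 - 2) = -4*(10 - 2) = -4*8 = -32)
M(t) = 5 - t (M(t) = 4 - (-1 + t) = 4 + (1 - t) = 5 - t)
(M(f(√(6 + 5))) + r(d, -5))² = ((5 - 1*5) + (4 - 1*(-5)))² = ((5 - 5) + (4 + 5))² = (0 + 9)² = 9² = 81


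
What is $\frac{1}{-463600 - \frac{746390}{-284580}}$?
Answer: $- \frac{28458}{13193054161} \approx -2.157 \cdot 10^{-6}$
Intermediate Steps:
$\frac{1}{-463600 - \frac{746390}{-284580}} = \frac{1}{-463600 - - \frac{74639}{28458}} = \frac{1}{-463600 + \frac{74639}{28458}} = \frac{1}{- \frac{13193054161}{28458}} = - \frac{28458}{13193054161}$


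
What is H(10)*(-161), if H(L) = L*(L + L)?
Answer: -32200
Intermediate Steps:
H(L) = 2*L² (H(L) = L*(2*L) = 2*L²)
H(10)*(-161) = (2*10²)*(-161) = (2*100)*(-161) = 200*(-161) = -32200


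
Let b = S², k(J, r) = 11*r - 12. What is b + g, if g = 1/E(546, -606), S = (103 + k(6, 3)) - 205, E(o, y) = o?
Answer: 3582307/546 ≈ 6561.0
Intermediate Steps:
k(J, r) = -12 + 11*r
S = -81 (S = (103 + (-12 + 11*3)) - 205 = (103 + (-12 + 33)) - 205 = (103 + 21) - 205 = 124 - 205 = -81)
g = 1/546 ≈ 0.0018315
b = 6561 (b = (-81)² = 6561)
b + g = 6561 + 1/546 = 3582307/546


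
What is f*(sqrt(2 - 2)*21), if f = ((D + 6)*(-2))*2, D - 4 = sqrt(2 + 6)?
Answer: 0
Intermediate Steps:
D = 4 + 2*sqrt(2) (D = 4 + sqrt(2 + 6) = 4 + sqrt(8) = 4 + 2*sqrt(2) ≈ 6.8284)
f = -40 - 8*sqrt(2) (f = (((4 + 2*sqrt(2)) + 6)*(-2))*2 = ((10 + 2*sqrt(2))*(-2))*2 = (-20 - 4*sqrt(2))*2 = -40 - 8*sqrt(2) ≈ -51.314)
f*(sqrt(2 - 2)*21) = (-40 - 8*sqrt(2))*(sqrt(2 - 2)*21) = (-40 - 8*sqrt(2))*(sqrt(0)*21) = (-40 - 8*sqrt(2))*(0*21) = (-40 - 8*sqrt(2))*0 = 0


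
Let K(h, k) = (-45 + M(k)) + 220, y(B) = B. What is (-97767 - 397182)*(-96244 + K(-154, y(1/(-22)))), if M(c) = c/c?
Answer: 47548760532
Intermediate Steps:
M(c) = 1
K(h, k) = 176 (K(h, k) = (-45 + 1) + 220 = -44 + 220 = 176)
(-97767 - 397182)*(-96244 + K(-154, y(1/(-22)))) = (-97767 - 397182)*(-96244 + 176) = -494949*(-96068) = 47548760532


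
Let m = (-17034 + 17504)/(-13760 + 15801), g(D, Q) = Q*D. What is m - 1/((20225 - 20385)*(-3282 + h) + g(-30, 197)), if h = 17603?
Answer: 1079718941/4688728070 ≈ 0.23028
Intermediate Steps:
g(D, Q) = D*Q
m = 470/2041 ≈ 0.23028
m - 1/((20225 - 20385)*(-3282 + h) + g(-30, 197)) = 470/2041 - 1/((20225 - 20385)*(-3282 + 17603) - 30*197) = 470/2041 - 1/(-160*14321 - 5910) = 470/2041 - 1/(-2291360 - 5910) = 470/2041 - 1/(-2297270) = 470/2041 - 1*(-1/2297270) = 470/2041 + 1/2297270 = 1079718941/4688728070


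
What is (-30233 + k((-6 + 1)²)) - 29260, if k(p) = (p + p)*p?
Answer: -58243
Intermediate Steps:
k(p) = 2*p² (k(p) = (2*p)*p = 2*p²)
(-30233 + k((-6 + 1)²)) - 29260 = (-30233 + 2*((-6 + 1)²)²) - 29260 = (-30233 + 2*((-5)²)²) - 29260 = (-30233 + 2*25²) - 29260 = (-30233 + 2*625) - 29260 = (-30233 + 1250) - 29260 = -28983 - 29260 = -58243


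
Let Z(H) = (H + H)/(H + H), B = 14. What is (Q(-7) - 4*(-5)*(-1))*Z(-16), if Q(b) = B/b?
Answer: -22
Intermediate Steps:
Z(H) = 1 (Z(H) = (2*H)/((2*H)) = (2*H)*(1/(2*H)) = 1)
Q(b) = 14/b
(Q(-7) - 4*(-5)*(-1))*Z(-16) = (14/(-7) - 4*(-5)*(-1))*1 = (14*(-⅐) + 20*(-1))*1 = (-2 - 20)*1 = -22*1 = -22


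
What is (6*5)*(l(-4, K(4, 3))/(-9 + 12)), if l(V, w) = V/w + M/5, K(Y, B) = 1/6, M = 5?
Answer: -230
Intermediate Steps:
K(Y, B) = ⅙ (K(Y, B) = 1*(⅙) = ⅙)
l(V, w) = 1 + V/w (l(V, w) = V/w + 5/5 = V/w + 5*(⅕) = V/w + 1 = 1 + V/w)
(6*5)*(l(-4, K(4, 3))/(-9 + 12)) = (6*5)*(((-4 + ⅙)/(⅙))/(-9 + 12)) = 30*((6*(-23/6))/3) = 30*(-23*⅓) = 30*(-23/3) = -230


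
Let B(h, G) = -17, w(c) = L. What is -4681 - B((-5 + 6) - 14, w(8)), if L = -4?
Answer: -4664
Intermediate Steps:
w(c) = -4
-4681 - B((-5 + 6) - 14, w(8)) = -4681 - 1*(-17) = -4681 + 17 = -4664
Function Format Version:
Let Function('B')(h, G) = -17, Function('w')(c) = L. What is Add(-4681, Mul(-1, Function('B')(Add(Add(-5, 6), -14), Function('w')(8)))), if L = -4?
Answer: -4664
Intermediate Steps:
Function('w')(c) = -4
Add(-4681, Mul(-1, Function('B')(Add(Add(-5, 6), -14), Function('w')(8)))) = Add(-4681, Mul(-1, -17)) = Add(-4681, 17) = -4664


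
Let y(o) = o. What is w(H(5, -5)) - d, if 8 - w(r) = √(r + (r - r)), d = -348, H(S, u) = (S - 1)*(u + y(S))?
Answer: 356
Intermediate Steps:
H(S, u) = (-1 + S)*(S + u) (H(S, u) = (S - 1)*(u + S) = (-1 + S)*(S + u))
w(r) = 8 - √r (w(r) = 8 - √(r + (r - r)) = 8 - √(r + 0) = 8 - √r)
w(H(5, -5)) - d = (8 - √(5² - 1*5 - 1*(-5) + 5*(-5))) - 1*(-348) = (8 - √(25 - 5 + 5 - 25)) + 348 = (8 - √0) + 348 = (8 - 1*0) + 348 = (8 + 0) + 348 = 8 + 348 = 356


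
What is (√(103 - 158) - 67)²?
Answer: (67 - I*√55)² ≈ 4434.0 - 993.77*I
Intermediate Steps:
(√(103 - 158) - 67)² = (√(-55) - 67)² = (I*√55 - 67)² = (-67 + I*√55)²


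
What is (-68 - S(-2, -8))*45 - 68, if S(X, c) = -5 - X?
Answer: -2993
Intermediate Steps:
(-68 - S(-2, -8))*45 - 68 = (-68 - (-5 - 1*(-2)))*45 - 68 = (-68 - (-5 + 2))*45 - 68 = (-68 - 1*(-3))*45 - 68 = (-68 + 3)*45 - 68 = -65*45 - 68 = -2925 - 68 = -2993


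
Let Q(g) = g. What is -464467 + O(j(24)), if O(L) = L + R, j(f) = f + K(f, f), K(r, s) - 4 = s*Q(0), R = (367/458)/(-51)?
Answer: -10848366529/23358 ≈ -4.6444e+5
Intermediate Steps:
R = -367/23358 (R = (367*(1/458))*(-1/51) = (367/458)*(-1/51) = -367/23358 ≈ -0.015712)
K(r, s) = 4 (K(r, s) = 4 + s*0 = 4 + 0 = 4)
j(f) = 4 + f (j(f) = f + 4 = 4 + f)
O(L) = -367/23358 + L (O(L) = L - 367/23358 = -367/23358 + L)
-464467 + O(j(24)) = -464467 + (-367/23358 + (4 + 24)) = -464467 + (-367/23358 + 28) = -464467 + 653657/23358 = -10848366529/23358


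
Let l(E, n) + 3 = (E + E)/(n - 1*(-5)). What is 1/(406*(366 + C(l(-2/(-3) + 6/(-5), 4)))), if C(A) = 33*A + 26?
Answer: 45/5281654 ≈ 8.5201e-6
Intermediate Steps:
l(E, n) = -3 + 2*E/(5 + n) (l(E, n) = -3 + (E + E)/(n - 1*(-5)) = -3 + (2*E)/(n + 5) = -3 + (2*E)/(5 + n) = -3 + 2*E/(5 + n))
C(A) = 26 + 33*A
1/(406*(366 + C(l(-2/(-3) + 6/(-5), 4)))) = 1/(406*(366 + (26 + 33*((-15 - 3*4 + 2*(-2/(-3) + 6/(-5)))/(5 + 4))))) = 1/(406*(366 + (26 + 33*((-15 - 12 + 2*(-2*(-⅓) + 6*(-⅕)))/9)))) = 1/(406*(366 + (26 + 33*((-15 - 12 + 2*(⅔ - 6/5))/9)))) = 1/(406*(366 + (26 + 33*((-15 - 12 + 2*(-8/15))/9)))) = 1/(406*(366 + (26 + 33*((-15 - 12 - 16/15)/9)))) = 1/(406*(366 + (26 + 33*((⅑)*(-421/15))))) = 1/(406*(366 + (26 + 33*(-421/135)))) = 1/(406*(366 + (26 - 4631/45))) = 1/(406*(366 - 3461/45)) = 1/(406*(13009/45)) = 1/(5281654/45) = 45/5281654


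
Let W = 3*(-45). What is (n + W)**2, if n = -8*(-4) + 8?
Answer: 9025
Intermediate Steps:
n = 40 (n = 32 + 8 = 40)
W = -135
(n + W)**2 = (40 - 135)**2 = (-95)**2 = 9025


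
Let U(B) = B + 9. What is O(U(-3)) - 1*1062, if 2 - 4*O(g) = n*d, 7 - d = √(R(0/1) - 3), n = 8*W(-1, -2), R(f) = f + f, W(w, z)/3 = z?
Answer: -1955/2 - 12*I*√3 ≈ -977.5 - 20.785*I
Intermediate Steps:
W(w, z) = 3*z
R(f) = 2*f
U(B) = 9 + B
n = -48 (n = 8*(3*(-2)) = 8*(-6) = -48)
d = 7 - I*√3 (d = 7 - √(2*(0/1) - 3) = 7 - √(2*(0*1) - 3) = 7 - √(2*0 - 3) = 7 - √(0 - 3) = 7 - √(-3) = 7 - I*√3 ≈ 7.0 - 1.732*I)
O(g) = 169/2 - 12*I*√3 (O(g) = ½ - (-12)*(7 - I*√3) = ½ - (-336 + 48*I*√3)/4 = ½ + (84 - 12*I*√3) = 169/2 - 12*I*√3)
O(U(-3)) - 1*1062 = (169/2 - 12*I*√3) - 1*1062 = (169/2 - 12*I*√3) - 1062 = -1955/2 - 12*I*√3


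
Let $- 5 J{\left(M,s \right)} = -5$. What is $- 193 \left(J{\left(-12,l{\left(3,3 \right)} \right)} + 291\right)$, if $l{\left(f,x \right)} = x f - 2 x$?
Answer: $-56356$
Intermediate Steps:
$l{\left(f,x \right)} = - 2 x + f x$ ($l{\left(f,x \right)} = f x - 2 x = - 2 x + f x$)
$J{\left(M,s \right)} = 1$ ($J{\left(M,s \right)} = \left(- \frac{1}{5}\right) \left(-5\right) = 1$)
$- 193 \left(J{\left(-12,l{\left(3,3 \right)} \right)} + 291\right) = - 193 \left(1 + 291\right) = \left(-193\right) 292 = -56356$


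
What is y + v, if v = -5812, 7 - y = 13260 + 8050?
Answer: -27115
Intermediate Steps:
y = -21303 (y = 7 - (13260 + 8050) = 7 - 1*21310 = 7 - 21310 = -21303)
y + v = -21303 - 5812 = -27115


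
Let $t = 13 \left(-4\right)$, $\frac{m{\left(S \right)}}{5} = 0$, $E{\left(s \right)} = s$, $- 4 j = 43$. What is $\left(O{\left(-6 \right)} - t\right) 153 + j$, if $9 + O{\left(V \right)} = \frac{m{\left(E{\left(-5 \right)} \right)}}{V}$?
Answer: $\frac{26273}{4} \approx 6568.3$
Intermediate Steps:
$j = - \frac{43}{4}$ ($j = \left(- \frac{1}{4}\right) 43 = - \frac{43}{4} \approx -10.75$)
$m{\left(S \right)} = 0$ ($m{\left(S \right)} = 5 \cdot 0 = 0$)
$t = -52$
$O{\left(V \right)} = -9$ ($O{\left(V \right)} = -9 + \frac{0}{V} = -9 + 0 = -9$)
$\left(O{\left(-6 \right)} - t\right) 153 + j = \left(-9 - -52\right) 153 - \frac{43}{4} = \left(-9 + 52\right) 153 - \frac{43}{4} = 43 \cdot 153 - \frac{43}{4} = 6579 - \frac{43}{4} = \frac{26273}{4}$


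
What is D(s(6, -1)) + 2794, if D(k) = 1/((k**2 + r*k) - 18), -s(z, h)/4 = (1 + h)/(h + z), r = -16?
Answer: 50291/18 ≈ 2793.9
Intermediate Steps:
s(z, h) = -4*(1 + h)/(h + z)
D(k) = 1/(-18 + k**2 - 16*k) (D(k) = 1/((k**2 - 16*k) - 18) = 1/(-18 + k**2 - 16*k))
D(s(6, -1)) + 2794 = 1/(-18 + (4*(-1 - 1*(-1))/(-1 + 6))**2 - 64*(-1 - 1*(-1))/(-1 + 6)) + 2794 = 1/(-18 + (4*(-1 + 1)/5)**2 - 64*(-1 + 1)/5) + 2794 = 1/(-18 + (4*(1/5)*0)**2 - 64*0/5) + 2794 = 1/(-18 + 0**2 - 16*0) + 2794 = 1/(-18 + 0 + 0) + 2794 = 1/(-18) + 2794 = -1/18 + 2794 = 50291/18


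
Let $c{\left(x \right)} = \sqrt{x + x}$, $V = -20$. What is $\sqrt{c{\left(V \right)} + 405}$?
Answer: $\sqrt{405 + 2 i \sqrt{10}} \approx 20.125 + 0.1571 i$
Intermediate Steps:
$c{\left(x \right)} = \sqrt{2} \sqrt{x}$ ($c{\left(x \right)} = \sqrt{2 x} = \sqrt{2} \sqrt{x}$)
$\sqrt{c{\left(V \right)} + 405} = \sqrt{\sqrt{2} \sqrt{-20} + 405} = \sqrt{\sqrt{2} \cdot 2 i \sqrt{5} + 405} = \sqrt{2 i \sqrt{10} + 405} = \sqrt{405 + 2 i \sqrt{10}}$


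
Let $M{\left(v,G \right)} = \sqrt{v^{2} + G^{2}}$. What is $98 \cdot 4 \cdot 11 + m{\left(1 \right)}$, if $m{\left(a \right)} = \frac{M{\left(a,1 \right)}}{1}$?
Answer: $4312 + \sqrt{2} \approx 4313.4$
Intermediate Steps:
$M{\left(v,G \right)} = \sqrt{G^{2} + v^{2}}$
$m{\left(a \right)} = \sqrt{1 + a^{2}}$ ($m{\left(a \right)} = \frac{\sqrt{1^{2} + a^{2}}}{1} = \sqrt{1 + a^{2}} \cdot 1 = \sqrt{1 + a^{2}}$)
$98 \cdot 4 \cdot 11 + m{\left(1 \right)} = 98 \cdot 4 \cdot 11 + \sqrt{1 + 1^{2}} = 98 \cdot 44 + \sqrt{1 + 1} = 4312 + \sqrt{2}$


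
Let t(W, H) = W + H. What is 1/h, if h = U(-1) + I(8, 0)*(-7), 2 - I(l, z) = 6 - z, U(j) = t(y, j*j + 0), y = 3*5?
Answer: 1/44 ≈ 0.022727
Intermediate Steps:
y = 15
t(W, H) = H + W
U(j) = 15 + j² (U(j) = (j*j + 0) + 15 = (j² + 0) + 15 = j² + 15 = 15 + j²)
I(l, z) = -4 + z (I(l, z) = 2 - (6 - z) = 2 + (-6 + z) = -4 + z)
h = 44 (h = (15 + (-1)²) + (-4 + 0)*(-7) = (15 + 1) - 4*(-7) = 16 + 28 = 44)
1/h = 1/44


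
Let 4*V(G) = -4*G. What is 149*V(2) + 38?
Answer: -260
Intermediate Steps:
V(G) = -G (V(G) = (-4*G)/4 = -G)
149*V(2) + 38 = 149*(-1*2) + 38 = 149*(-2) + 38 = -298 + 38 = -260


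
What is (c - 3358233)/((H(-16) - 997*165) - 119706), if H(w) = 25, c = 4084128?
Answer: -725895/284186 ≈ -2.5543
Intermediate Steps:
(c - 3358233)/((H(-16) - 997*165) - 119706) = (4084128 - 3358233)/((25 - 997*165) - 119706) = 725895/((25 - 164505) - 119706) = 725895/(-164480 - 119706) = 725895/(-284186) = 725895*(-1/284186) = -725895/284186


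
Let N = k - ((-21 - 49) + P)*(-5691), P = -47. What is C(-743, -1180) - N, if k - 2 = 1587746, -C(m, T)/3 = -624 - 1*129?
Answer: -919642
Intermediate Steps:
C(m, T) = 2259 (C(m, T) = -3*(-624 - 1*129) = -3*(-624 - 129) = -3*(-753) = 2259)
k = 1587748 (k = 2 + 1587746 = 1587748)
N = 921901 (N = 1587748 - ((-21 - 49) - 47)*(-5691) = 1587748 - (-70 - 47)*(-5691) = 1587748 - (-117)*(-5691) = 1587748 - 1*665847 = 1587748 - 665847 = 921901)
C(-743, -1180) - N = 2259 - 1*921901 = 2259 - 921901 = -919642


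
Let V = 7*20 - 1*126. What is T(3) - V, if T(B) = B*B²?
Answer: 13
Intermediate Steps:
V = 14 (V = 140 - 126 = 14)
T(B) = B³
T(3) - V = 3³ - 1*14 = 27 - 14 = 13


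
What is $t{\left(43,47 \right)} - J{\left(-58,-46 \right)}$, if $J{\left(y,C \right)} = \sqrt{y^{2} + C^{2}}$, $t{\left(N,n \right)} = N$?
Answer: $43 - 2 \sqrt{1370} \approx -31.027$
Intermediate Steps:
$J{\left(y,C \right)} = \sqrt{C^{2} + y^{2}}$
$t{\left(43,47 \right)} - J{\left(-58,-46 \right)} = 43 - \sqrt{\left(-46\right)^{2} + \left(-58\right)^{2}} = 43 - \sqrt{2116 + 3364} = 43 - \sqrt{5480} = 43 - 2 \sqrt{1370}$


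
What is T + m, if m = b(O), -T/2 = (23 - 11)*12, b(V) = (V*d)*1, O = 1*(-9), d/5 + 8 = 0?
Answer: 72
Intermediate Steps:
d = -40 (d = -40 + 5*0 = -40 + 0 = -40)
O = -9
b(V) = -40*V (b(V) = (V*(-40))*1 = -40*V*1 = -40*V)
T = -288 (T = -2*(23 - 11)*12 = -24*12 = -2*144 = -288)
m = 360 (m = -40*(-9) = 360)
T + m = -288 + 360 = 72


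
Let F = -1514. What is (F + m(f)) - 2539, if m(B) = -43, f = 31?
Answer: -4096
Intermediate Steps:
(F + m(f)) - 2539 = (-1514 - 43) - 2539 = -1557 - 2539 = -4096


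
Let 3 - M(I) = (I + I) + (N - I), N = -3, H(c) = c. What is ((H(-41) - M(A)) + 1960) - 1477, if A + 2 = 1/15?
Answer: 6511/15 ≈ 434.07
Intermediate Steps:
A = -29/15 (A = -2 + 1/15 = -29/15 ≈ -1.9333)
M(I) = 6 - I (M(I) = 3 - ((I + I) + (-3 - I)) = 3 - (2*I + (-3 - I)) = 3 - (-3 + I) = 3 + (3 - I) = 6 - I)
((H(-41) - M(A)) + 1960) - 1477 = ((-41 - (6 - 1*(-29/15))) + 1960) - 1477 = ((-41 - (6 + 29/15)) + 1960) - 1477 = ((-41 - 1*119/15) + 1960) - 1477 = ((-41 - 119/15) + 1960) - 1477 = (-734/15 + 1960) - 1477 = 28666/15 - 1477 = 6511/15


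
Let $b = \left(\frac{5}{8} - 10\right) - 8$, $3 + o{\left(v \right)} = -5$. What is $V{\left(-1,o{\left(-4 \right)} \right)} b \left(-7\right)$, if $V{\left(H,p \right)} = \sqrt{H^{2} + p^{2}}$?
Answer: $\frac{973 \sqrt{65}}{8} \approx 980.57$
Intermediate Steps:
$o{\left(v \right)} = -8$ ($o{\left(v \right)} = -3 - 5 = -8$)
$b = - \frac{139}{8}$ ($b = \left(5 \cdot \frac{1}{8} - 10\right) - 8 = \left(\frac{5}{8} - 10\right) - 8 = - \frac{75}{8} - 8 = - \frac{139}{8} \approx -17.375$)
$V{\left(-1,o{\left(-4 \right)} \right)} b \left(-7\right) = \sqrt{\left(-1\right)^{2} + \left(-8\right)^{2}} \left(- \frac{139}{8}\right) \left(-7\right) = \sqrt{1 + 64} \left(- \frac{139}{8}\right) \left(-7\right) = \sqrt{65} \left(- \frac{139}{8}\right) \left(-7\right) = - \frac{139 \sqrt{65}}{8} \left(-7\right) = \frac{973 \sqrt{65}}{8}$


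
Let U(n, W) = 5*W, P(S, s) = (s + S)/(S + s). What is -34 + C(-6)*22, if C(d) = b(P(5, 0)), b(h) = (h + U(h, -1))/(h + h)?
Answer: -78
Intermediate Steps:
P(S, s) = 1 (P(S, s) = (S + s)/(S + s) = 1)
b(h) = (-5 + h)/(2*h) (b(h) = (h + 5*(-1))/(h + h) = (h - 5)/((2*h)) = (-5 + h)*(1/(2*h)) = (-5 + h)/(2*h))
C(d) = -2 (C(d) = (1/2)*(-5 + 1)/1 = (1/2)*1*(-4) = -2)
-34 + C(-6)*22 = -34 - 2*22 = -34 - 44 = -78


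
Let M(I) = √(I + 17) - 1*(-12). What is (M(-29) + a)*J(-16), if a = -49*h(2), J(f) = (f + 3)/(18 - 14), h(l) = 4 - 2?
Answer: 559/2 - 13*I*√3/2 ≈ 279.5 - 11.258*I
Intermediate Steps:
h(l) = 2
J(f) = ¾ + f/4 (J(f) = (3 + f)/4 = (3 + f)*(¼) = ¾ + f/4)
M(I) = 12 + √(17 + I) (M(I) = √(17 + I) + 12 = 12 + √(17 + I))
a = -98 (a = -49*2 = -98)
(M(-29) + a)*J(-16) = ((12 + √(17 - 29)) - 98)*(¾ + (¼)*(-16)) = ((12 + √(-12)) - 98)*(¾ - 4) = ((12 + 2*I*√3) - 98)*(-13/4) = (-86 + 2*I*√3)*(-13/4) = 559/2 - 13*I*√3/2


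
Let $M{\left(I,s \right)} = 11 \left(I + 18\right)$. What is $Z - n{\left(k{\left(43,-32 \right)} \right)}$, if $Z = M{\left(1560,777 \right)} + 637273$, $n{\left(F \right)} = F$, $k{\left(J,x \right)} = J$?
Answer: $654588$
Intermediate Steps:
$M{\left(I,s \right)} = 198 + 11 I$ ($M{\left(I,s \right)} = 11 \left(18 + I\right) = 198 + 11 I$)
$Z = 654631$ ($Z = \left(198 + 11 \cdot 1560\right) + 637273 = \left(198 + 17160\right) + 637273 = 17358 + 637273 = 654631$)
$Z - n{\left(k{\left(43,-32 \right)} \right)} = 654631 - 43 = 654588$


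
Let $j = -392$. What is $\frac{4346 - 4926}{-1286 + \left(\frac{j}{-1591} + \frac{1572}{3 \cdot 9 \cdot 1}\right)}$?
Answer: $\frac{4152510}{8788511} \approx 0.47249$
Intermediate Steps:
$\frac{4346 - 4926}{-1286 + \left(\frac{j}{-1591} + \frac{1572}{3 \cdot 9 \cdot 1}\right)} = \frac{4346 - 4926}{-1286 + \left(- \frac{392}{-1591} + \frac{1572}{3 \cdot 9 \cdot 1}\right)} = - \frac{580}{-1286 - \left(- \frac{392}{1591} - \frac{1572}{27 \cdot 1}\right)} = - \frac{580}{-1286 + \left(\frac{392}{1591} + \frac{1572}{27}\right)} = - \frac{580}{-1286 + \left(\frac{392}{1591} + 1572 \cdot \frac{1}{27}\right)} = - \frac{580}{-1286 + \left(\frac{392}{1591} + \frac{524}{9}\right)} = - \frac{580}{-1286 + \frac{837212}{14319}} = - \frac{580}{- \frac{17577022}{14319}} = \left(-580\right) \left(- \frac{14319}{17577022}\right) = \frac{4152510}{8788511}$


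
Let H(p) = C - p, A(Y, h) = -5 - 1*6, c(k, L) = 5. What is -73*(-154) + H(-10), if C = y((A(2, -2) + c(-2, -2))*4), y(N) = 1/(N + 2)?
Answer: 247543/22 ≈ 11252.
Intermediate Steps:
A(Y, h) = -11 (A(Y, h) = -5 - 6 = -11)
y(N) = 1/(2 + N)
C = -1/22 (C = 1/(2 + (-11 + 5)*4) = 1/(2 - 6*4) = 1/(2 - 24) = 1/(-22) = -1/22 ≈ -0.045455)
H(p) = -1/22 - p
-73*(-154) + H(-10) = -73*(-154) + (-1/22 - 1*(-10)) = 11242 + (-1/22 + 10) = 11242 + 219/22 = 247543/22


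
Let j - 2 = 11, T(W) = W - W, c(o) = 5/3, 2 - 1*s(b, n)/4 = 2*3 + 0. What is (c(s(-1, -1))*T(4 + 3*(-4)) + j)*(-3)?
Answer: -39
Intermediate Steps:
s(b, n) = -16 (s(b, n) = 8 - 4*(2*3 + 0) = 8 - 4*(6 + 0) = 8 - 4*6 = 8 - 24 = -16)
c(o) = 5/3 (c(o) = 5*(1/3) = 5/3)
T(W) = 0
j = 13 (j = 2 + 11 = 13)
(c(s(-1, -1))*T(4 + 3*(-4)) + j)*(-3) = ((5/3)*0 + 13)*(-3) = (0 + 13)*(-3) = 13*(-3) = -39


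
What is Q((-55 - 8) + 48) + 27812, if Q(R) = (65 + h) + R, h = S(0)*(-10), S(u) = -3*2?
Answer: 27922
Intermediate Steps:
S(u) = -6
h = 60 (h = -6*(-10) = 60)
Q(R) = 125 + R (Q(R) = (65 + 60) + R = 125 + R)
Q((-55 - 8) + 48) + 27812 = (125 + ((-55 - 8) + 48)) + 27812 = (125 + (-63 + 48)) + 27812 = (125 - 15) + 27812 = 110 + 27812 = 27922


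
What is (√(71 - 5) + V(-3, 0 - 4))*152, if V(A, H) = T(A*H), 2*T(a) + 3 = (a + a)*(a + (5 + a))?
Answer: 52668 + 152*√66 ≈ 53903.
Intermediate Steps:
T(a) = -3/2 + a*(5 + 2*a) (T(a) = -3/2 + ((a + a)*(a + (5 + a)))/2 = -3/2 + ((2*a)*(5 + 2*a))/2 = -3/2 + (2*a*(5 + 2*a))/2 = -3/2 + a*(5 + 2*a))
V(A, H) = -3/2 + 2*A²*H² + 5*A*H (V(A, H) = -3/2 + 2*(A*H)² + 5*(A*H) = -3/2 + 2*(A²*H²) + 5*A*H = -3/2 + 2*A²*H² + 5*A*H)
(√(71 - 5) + V(-3, 0 - 4))*152 = (√(71 - 5) + (-3/2 + 2*(-3)²*(0 - 4)² + 5*(-3)*(0 - 4)))*152 = (√66 + (-3/2 + 2*9*(-4)² + 5*(-3)*(-4)))*152 = (√66 + (-3/2 + 2*9*16 + 60))*152 = (√66 + (-3/2 + 288 + 60))*152 = (√66 + 693/2)*152 = (693/2 + √66)*152 = 52668 + 152*√66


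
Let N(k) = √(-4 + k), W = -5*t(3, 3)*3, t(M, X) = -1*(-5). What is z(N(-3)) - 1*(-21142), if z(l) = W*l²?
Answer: 21667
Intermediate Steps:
t(M, X) = 5
W = -75 (W = -5*5*3 = -25*3 = -75)
z(l) = -75*l²
z(N(-3)) - 1*(-21142) = -75*(√(-4 - 3))² - 1*(-21142) = -75*(√(-7))² + 21142 = -75*(I*√7)² + 21142 = -75*(-7) + 21142 = 525 + 21142 = 21667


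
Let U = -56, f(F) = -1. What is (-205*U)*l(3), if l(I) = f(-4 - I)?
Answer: -11480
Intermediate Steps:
l(I) = -1
(-205*U)*l(3) = -205*(-56)*(-1) = 11480*(-1) = -11480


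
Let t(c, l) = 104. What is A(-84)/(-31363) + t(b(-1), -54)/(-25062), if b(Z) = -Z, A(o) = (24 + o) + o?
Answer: 173588/393009753 ≈ 0.00044169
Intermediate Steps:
A(o) = 24 + 2*o
A(-84)/(-31363) + t(b(-1), -54)/(-25062) = (24 + 2*(-84))/(-31363) + 104/(-25062) = (24 - 168)*(-1/31363) + 104*(-1/25062) = -144*(-1/31363) - 52/12531 = 144/31363 - 52/12531 = 173588/393009753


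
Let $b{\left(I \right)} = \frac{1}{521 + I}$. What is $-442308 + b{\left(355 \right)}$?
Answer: $- \frac{387461807}{876} \approx -4.4231 \cdot 10^{5}$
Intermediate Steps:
$-442308 + b{\left(355 \right)} = -442308 + \frac{1}{521 + 355} = -442308 + \frac{1}{876} = - \frac{387461807}{876}$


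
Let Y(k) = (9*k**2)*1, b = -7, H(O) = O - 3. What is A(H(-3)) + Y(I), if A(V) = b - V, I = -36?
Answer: 11663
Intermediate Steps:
H(O) = -3 + O
A(V) = -7 - V
Y(k) = 9*k**2
A(H(-3)) + Y(I) = (-7 - (-3 - 3)) + 9*(-36)**2 = (-7 - 1*(-6)) + 9*1296 = (-7 + 6) + 11664 = -1 + 11664 = 11663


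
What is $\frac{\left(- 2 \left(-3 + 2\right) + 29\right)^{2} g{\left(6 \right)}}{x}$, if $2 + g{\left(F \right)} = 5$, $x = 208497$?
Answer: $\frac{961}{69499} \approx 0.013828$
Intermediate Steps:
$g{\left(F \right)} = 3$ ($g{\left(F \right)} = -2 + 5 = 3$)
$\frac{\left(- 2 \left(-3 + 2\right) + 29\right)^{2} g{\left(6 \right)}}{x} = \frac{\left(- 2 \left(-3 + 2\right) + 29\right)^{2} \cdot 3}{208497} = \left(\left(-2\right) \left(-1\right) + 29\right)^{2} \cdot 3 \cdot \frac{1}{208497} = \left(2 + 29\right)^{2} \cdot 3 \cdot \frac{1}{208497} = 31^{2} \cdot 3 \cdot \frac{1}{208497} = 961 \cdot 3 \cdot \frac{1}{208497} = 2883 \cdot \frac{1}{208497} = \frac{961}{69499}$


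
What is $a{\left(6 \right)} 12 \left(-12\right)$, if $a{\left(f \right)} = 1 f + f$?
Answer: $-1728$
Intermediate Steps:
$a{\left(f \right)} = 2 f$ ($a{\left(f \right)} = f + f = 2 f$)
$a{\left(6 \right)} 12 \left(-12\right) = 2 \cdot 6 \cdot 12 \left(-12\right) = 12 \cdot 12 \left(-12\right) = 144 \left(-12\right) = -1728$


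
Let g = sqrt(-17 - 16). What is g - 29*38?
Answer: -1102 + I*sqrt(33) ≈ -1102.0 + 5.7446*I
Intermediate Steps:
g = I*sqrt(33) (g = sqrt(-33) = I*sqrt(33) ≈ 5.7446*I)
g - 29*38 = I*sqrt(33) - 29*38 = I*sqrt(33) - 1102 = -1102 + I*sqrt(33)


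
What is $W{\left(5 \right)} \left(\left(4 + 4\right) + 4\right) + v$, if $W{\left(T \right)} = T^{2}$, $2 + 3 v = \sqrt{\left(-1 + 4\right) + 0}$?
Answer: $\frac{898}{3} + \frac{\sqrt{3}}{3} \approx 299.91$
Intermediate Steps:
$v = - \frac{2}{3} + \frac{\sqrt{3}}{3}$ ($v = - \frac{2}{3} + \frac{\sqrt{\left(-1 + 4\right) + 0}}{3} = - \frac{2}{3} + \frac{\sqrt{3 + 0}}{3} = - \frac{2}{3} + \frac{\sqrt{3}}{3} \approx -0.089316$)
$W{\left(5 \right)} \left(\left(4 + 4\right) + 4\right) + v = 5^{2} \left(\left(4 + 4\right) + 4\right) - \left(\frac{2}{3} - \frac{\sqrt{3}}{3}\right) = 25 \left(8 + 4\right) - \left(\frac{2}{3} - \frac{\sqrt{3}}{3}\right) = 25 \cdot 12 - \left(\frac{2}{3} - \frac{\sqrt{3}}{3}\right) = 300 - \left(\frac{2}{3} - \frac{\sqrt{3}}{3}\right) = \frac{898}{3} + \frac{\sqrt{3}}{3}$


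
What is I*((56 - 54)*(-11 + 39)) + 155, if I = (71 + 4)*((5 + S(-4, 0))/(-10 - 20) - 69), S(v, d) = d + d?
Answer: -290345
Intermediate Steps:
S(v, d) = 2*d
I = -10375/2 (I = (71 + 4)*((5 + 2*0)/(-10 - 20) - 69) = 75*((5 + 0)/(-30) - 69) = 75*(5*(-1/30) - 69) = 75*(-⅙ - 69) = 75*(-415/6) = -10375/2 ≈ -5187.5)
I*((56 - 54)*(-11 + 39)) + 155 = -10375*(56 - 54)*(-11 + 39)/2 + 155 = -10375*28 + 155 = -10375/2*56 + 155 = -290500 + 155 = -290345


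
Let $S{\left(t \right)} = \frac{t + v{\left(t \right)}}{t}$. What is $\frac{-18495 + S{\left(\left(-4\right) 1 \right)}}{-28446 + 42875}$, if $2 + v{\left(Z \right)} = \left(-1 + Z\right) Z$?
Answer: $- \frac{36997}{28858} \approx -1.282$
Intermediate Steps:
$v{\left(Z \right)} = -2 + Z \left(-1 + Z\right)$ ($v{\left(Z \right)} = -2 + \left(-1 + Z\right) Z = -2 + Z \left(-1 + Z\right)$)
$S{\left(t \right)} = \frac{-2 + t^{2}}{t}$ ($S{\left(t \right)} = \frac{t - \left(2 + t - t^{2}\right)}{t} = \frac{-2 + t^{2}}{t}$)
$\frac{-18495 + S{\left(\left(-4\right) 1 \right)}}{-28446 + 42875} = \frac{-18495 - \left(4 + \frac{2}{\left(-4\right) 1}\right)}{-28446 + 42875} = \frac{-18495 - \left(4 + \frac{2}{-4}\right)}{14429} = \left(-18495 - \frac{7}{2}\right) \frac{1}{14429} = \left(- \frac{36997}{2}\right) \frac{1}{14429} = - \frac{36997}{28858}$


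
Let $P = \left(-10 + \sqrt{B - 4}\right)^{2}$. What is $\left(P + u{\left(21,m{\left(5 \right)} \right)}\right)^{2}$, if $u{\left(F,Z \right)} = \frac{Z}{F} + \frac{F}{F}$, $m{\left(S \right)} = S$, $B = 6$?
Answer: $\frac{5053024}{441} - \frac{86720 \sqrt{2}}{21} \approx 5618.1$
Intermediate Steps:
$u{\left(F,Z \right)} = 1 + \frac{Z}{F}$ ($u{\left(F,Z \right)} = \frac{Z}{F} + 1 = 1 + \frac{Z}{F}$)
$P = \left(-10 + \sqrt{2}\right)^{2}$ ($P = \left(-10 + \sqrt{6 - 4}\right)^{2} = \left(-10 + \sqrt{2}\right)^{2} \approx 73.716$)
$\left(P + u{\left(21,m{\left(5 \right)} \right)}\right)^{2} = \left(\left(10 - \sqrt{2}\right)^{2} + \frac{21 + 5}{21}\right)^{2} = \left(\left(10 - \sqrt{2}\right)^{2} + \frac{1}{21} \cdot 26\right)^{2} = \left(\left(10 - \sqrt{2}\right)^{2} + \frac{26}{21}\right)^{2} = \left(\frac{26}{21} + \left(10 - \sqrt{2}\right)^{2}\right)^{2}$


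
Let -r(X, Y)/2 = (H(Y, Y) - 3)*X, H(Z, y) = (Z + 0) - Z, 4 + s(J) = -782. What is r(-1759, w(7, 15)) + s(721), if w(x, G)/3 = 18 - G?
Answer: -11340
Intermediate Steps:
s(J) = -786 (s(J) = -4 - 782 = -786)
w(x, G) = 54 - 3*G (w(x, G) = 3*(18 - G) = 54 - 3*G)
H(Z, y) = 0 (H(Z, y) = Z - Z = 0)
r(X, Y) = 6*X (r(X, Y) = -2*(0 - 3)*X = -(-6)*X = 6*X)
r(-1759, w(7, 15)) + s(721) = 6*(-1759) - 786 = -10554 - 786 = -11340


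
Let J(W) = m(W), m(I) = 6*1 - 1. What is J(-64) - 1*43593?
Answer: -43588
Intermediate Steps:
m(I) = 5 (m(I) = 6 - 1 = 5)
J(W) = 5
J(-64) - 1*43593 = 5 - 1*43593 = 5 - 43593 = -43588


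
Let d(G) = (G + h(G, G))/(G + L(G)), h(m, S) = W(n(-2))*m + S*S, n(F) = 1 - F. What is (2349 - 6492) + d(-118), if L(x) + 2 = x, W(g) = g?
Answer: -499743/119 ≈ -4199.5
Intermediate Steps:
L(x) = -2 + x
h(m, S) = S**2 + 3*m (h(m, S) = (1 - 1*(-2))*m + S*S = (1 + 2)*m + S**2 = 3*m + S**2 = S**2 + 3*m)
d(G) = (G**2 + 4*G)/(-2 + 2*G) (d(G) = (G + (G**2 + 3*G))/(G + (-2 + G)) = (G**2 + 4*G)/(-2 + 2*G))
(2349 - 6492) + d(-118) = (2349 - 6492) + (1/2)*(-118)*(4 - 118)/(-1 - 118) = -4143 + (1/2)*(-118)*(-114)/(-119) = -4143 + (1/2)*(-118)*(-1/119)*(-114) = -4143 - 6726/119 = -499743/119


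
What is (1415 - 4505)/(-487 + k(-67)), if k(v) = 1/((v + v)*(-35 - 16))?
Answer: 21117060/3328157 ≈ 6.3450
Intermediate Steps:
k(v) = -1/(102*v) (k(v) = 1/((2*v)*(-51)) = 1/(-102*v) = -1/(102*v))
(1415 - 4505)/(-487 + k(-67)) = (1415 - 4505)/(-487 - 1/102/(-67)) = -3090/(-487 - 1/102*(-1/67)) = -3090/(-487 + 1/6834) = -3090/(-3328157/6834) = -3090*(-6834/3328157) = 21117060/3328157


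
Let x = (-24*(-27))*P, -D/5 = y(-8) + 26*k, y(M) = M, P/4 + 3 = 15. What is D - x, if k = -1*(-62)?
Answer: -39124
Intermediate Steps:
P = 48 (P = -12 + 4*15 = -12 + 60 = 48)
k = 62
D = -8020 (D = -5*(-8 + 26*62) = -5*(-8 + 1612) = -5*1604 = -8020)
x = 31104 (x = -24*(-27)*48 = 648*48 = 31104)
D - x = -8020 - 1*31104 = -8020 - 31104 = -39124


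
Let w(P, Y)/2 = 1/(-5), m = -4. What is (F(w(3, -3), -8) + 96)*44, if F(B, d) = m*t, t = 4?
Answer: 3520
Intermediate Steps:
w(P, Y) = -⅖ (w(P, Y) = 2/(-5) = 2*(-⅕) = -⅖)
F(B, d) = -16 (F(B, d) = -4*4 = -16)
(F(w(3, -3), -8) + 96)*44 = (-16 + 96)*44 = 80*44 = 3520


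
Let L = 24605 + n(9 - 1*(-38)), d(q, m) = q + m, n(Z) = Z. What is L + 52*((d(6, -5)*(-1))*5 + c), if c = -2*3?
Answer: 24080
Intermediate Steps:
c = -6
d(q, m) = m + q
L = 24652 (L = 24605 + (9 - 1*(-38)) = 24605 + (9 + 38) = 24605 + 47 = 24652)
L + 52*((d(6, -5)*(-1))*5 + c) = 24652 + 52*(((-5 + 6)*(-1))*5 - 6) = 24652 + 52*((1*(-1))*5 - 6) = 24652 + 52*(-1*5 - 6) = 24652 + 52*(-5 - 6) = 24652 + 52*(-11) = 24652 - 572 = 24080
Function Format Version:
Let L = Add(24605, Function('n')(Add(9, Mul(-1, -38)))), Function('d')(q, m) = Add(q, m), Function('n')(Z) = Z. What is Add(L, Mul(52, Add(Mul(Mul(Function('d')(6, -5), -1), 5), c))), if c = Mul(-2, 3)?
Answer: 24080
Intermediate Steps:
c = -6
Function('d')(q, m) = Add(m, q)
L = 24652 (L = Add(24605, Add(9, Mul(-1, -38))) = Add(24605, Add(9, 38)) = Add(24605, 47) = 24652)
Add(L, Mul(52, Add(Mul(Mul(Function('d')(6, -5), -1), 5), c))) = Add(24652, Mul(52, Add(Mul(Mul(Add(-5, 6), -1), 5), -6))) = Add(24652, Mul(52, Add(Mul(Mul(1, -1), 5), -6))) = Add(24652, Mul(52, Add(Mul(-1, 5), -6))) = Add(24652, Mul(52, Add(-5, -6))) = Add(24652, Mul(52, -11)) = Add(24652, -572) = 24080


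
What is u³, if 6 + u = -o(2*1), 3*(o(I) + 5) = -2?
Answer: -1/27 ≈ -0.037037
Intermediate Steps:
o(I) = -17/3 (o(I) = -5 + (⅓)*(-2) = -5 - ⅔ = -17/3)
u = -⅓ (u = -6 - 1*(-17/3) = -6 + 17/3 = -⅓ ≈ -0.33333)
u³ = (-⅓)³ = -1/27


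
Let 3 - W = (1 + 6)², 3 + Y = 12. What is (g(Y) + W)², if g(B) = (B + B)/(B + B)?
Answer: 2025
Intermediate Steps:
Y = 9 (Y = -3 + 12 = 9)
g(B) = 1 (g(B) = (2*B)/((2*B)) = (2*B)*(1/(2*B)) = 1)
W = -46 (W = 3 - (1 + 6)² = 3 - 1*7² = 3 - 1*49 = 3 - 49 = -46)
(g(Y) + W)² = (1 - 46)² = (-45)² = 2025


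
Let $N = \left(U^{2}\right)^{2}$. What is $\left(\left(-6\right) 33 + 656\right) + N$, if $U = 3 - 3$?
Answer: $458$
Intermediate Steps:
$U = 0$ ($U = 3 - 3 = 0$)
$N = 0$ ($N = \left(0^{2}\right)^{2} = 0^{2} = 0$)
$\left(\left(-6\right) 33 + 656\right) + N = \left(\left(-6\right) 33 + 656\right) + 0 = \left(-198 + 656\right) + 0 = 458 + 0 = 458$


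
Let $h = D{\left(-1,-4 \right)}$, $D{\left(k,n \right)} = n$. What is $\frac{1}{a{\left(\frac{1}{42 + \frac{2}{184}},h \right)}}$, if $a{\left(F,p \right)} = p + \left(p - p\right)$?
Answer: $- \frac{1}{4} \approx -0.25$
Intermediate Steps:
$h = -4$
$a{\left(F,p \right)} = p$ ($a{\left(F,p \right)} = p + 0 = p$)
$\frac{1}{a{\left(\frac{1}{42 + \frac{2}{184}},h \right)}} = \frac{1}{-4} = - \frac{1}{4}$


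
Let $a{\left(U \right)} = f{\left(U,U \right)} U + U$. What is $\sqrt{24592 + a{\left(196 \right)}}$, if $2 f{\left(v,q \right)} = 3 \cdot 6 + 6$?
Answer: $2 \sqrt{6785} \approx 164.74$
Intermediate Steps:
$f{\left(v,q \right)} = 12$ ($f{\left(v,q \right)} = \frac{3 \cdot 6 + 6}{2} = \frac{18 + 6}{2} = \frac{1}{2} \cdot 24 = 12$)
$a{\left(U \right)} = 13 U$ ($a{\left(U \right)} = 12 U + U = 13 U$)
$\sqrt{24592 + a{\left(196 \right)}} = \sqrt{24592 + 13 \cdot 196} = \sqrt{24592 + 2548} = \sqrt{27140} = 2 \sqrt{6785}$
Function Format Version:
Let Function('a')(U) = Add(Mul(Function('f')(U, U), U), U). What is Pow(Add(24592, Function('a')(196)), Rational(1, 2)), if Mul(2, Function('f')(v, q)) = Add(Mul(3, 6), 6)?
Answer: Mul(2, Pow(6785, Rational(1, 2))) ≈ 164.74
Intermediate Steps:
Function('f')(v, q) = 12 (Function('f')(v, q) = Mul(Rational(1, 2), Add(Mul(3, 6), 6)) = Mul(Rational(1, 2), Add(18, 6)) = Mul(Rational(1, 2), 24) = 12)
Function('a')(U) = Mul(13, U) (Function('a')(U) = Add(Mul(12, U), U) = Mul(13, U))
Pow(Add(24592, Function('a')(196)), Rational(1, 2)) = Pow(Add(24592, Mul(13, 196)), Rational(1, 2)) = Pow(Add(24592, 2548), Rational(1, 2)) = Pow(27140, Rational(1, 2)) = Mul(2, Pow(6785, Rational(1, 2)))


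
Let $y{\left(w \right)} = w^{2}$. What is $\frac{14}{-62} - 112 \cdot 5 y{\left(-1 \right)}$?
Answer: $- \frac{17367}{31} \approx -560.23$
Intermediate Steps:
$\frac{14}{-62} - 112 \cdot 5 y{\left(-1 \right)} = \frac{14}{-62} - 112 \cdot 5 \left(-1\right)^{2} = 14 \left(- \frac{1}{62}\right) - 112 \cdot 5 \cdot 1 = - \frac{7}{31} - 560 = - \frac{17367}{31}$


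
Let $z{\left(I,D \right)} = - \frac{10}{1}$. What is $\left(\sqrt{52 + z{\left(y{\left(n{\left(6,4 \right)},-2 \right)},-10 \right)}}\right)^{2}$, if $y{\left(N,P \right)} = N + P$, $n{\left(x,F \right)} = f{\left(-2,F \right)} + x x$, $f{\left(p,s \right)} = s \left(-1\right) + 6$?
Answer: $42$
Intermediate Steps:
$f{\left(p,s \right)} = 6 - s$ ($f{\left(p,s \right)} = - s + 6 = 6 - s$)
$n{\left(x,F \right)} = 6 + x^{2} - F$ ($n{\left(x,F \right)} = \left(6 - F\right) + x x = \left(6 - F\right) + x^{2} = 6 + x^{2} - F$)
$z{\left(I,D \right)} = -10$ ($z{\left(I,D \right)} = \left(-10\right) 1 = -10$)
$\left(\sqrt{52 + z{\left(y{\left(n{\left(6,4 \right)},-2 \right)},-10 \right)}}\right)^{2} = \left(\sqrt{52 - 10}\right)^{2} = \left(\sqrt{42}\right)^{2} = 42$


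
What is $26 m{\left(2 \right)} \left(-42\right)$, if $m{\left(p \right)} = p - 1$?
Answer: $-1092$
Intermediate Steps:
$m{\left(p \right)} = -1 + p$ ($m{\left(p \right)} = p - 1 = -1 + p$)
$26 m{\left(2 \right)} \left(-42\right) = 26 \left(-1 + 2\right) \left(-42\right) = 26 \cdot 1 \left(-42\right) = 26 \left(-42\right) = -1092$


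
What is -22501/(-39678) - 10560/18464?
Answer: -110663/22894206 ≈ -0.0048337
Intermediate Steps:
-22501/(-39678) - 10560/18464 = -22501*(-1/39678) - 10560*1/18464 = 22501/39678 - 330/577 = -110663/22894206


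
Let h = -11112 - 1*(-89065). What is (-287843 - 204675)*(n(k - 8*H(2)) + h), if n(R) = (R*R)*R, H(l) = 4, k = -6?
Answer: -11367807958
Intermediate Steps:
n(R) = R³ (n(R) = R²*R = R³)
h = 77953 (h = -11112 + 89065 = 77953)
(-287843 - 204675)*(n(k - 8*H(2)) + h) = (-287843 - 204675)*((-6 - 8*4)³ + 77953) = -492518*((-6 - 32)³ + 77953) = -492518*((-38)³ + 77953) = -492518*(-54872 + 77953) = -492518*23081 = -11367807958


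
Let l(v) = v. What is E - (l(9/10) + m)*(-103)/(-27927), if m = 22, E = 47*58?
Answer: 761266433/279270 ≈ 2725.9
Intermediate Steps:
E = 2726
E - (l(9/10) + m)*(-103)/(-27927) = 2726 - (9/10 + 22)*(-103)/(-27927) = 2726 - (9*(1/10) + 22)*(-103)*(-1)/27927 = 2726 - (9/10 + 22)*(-103)*(-1)/27927 = 2726 - (229/10)*(-103)*(-1)/27927 = 2726 - (-23587)*(-1)/(10*27927) = 2726 - 1*23587/279270 = 2726 - 23587/279270 = 761266433/279270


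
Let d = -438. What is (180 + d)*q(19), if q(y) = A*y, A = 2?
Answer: -9804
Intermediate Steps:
q(y) = 2*y
(180 + d)*q(19) = (180 - 438)*(2*19) = -258*38 = -9804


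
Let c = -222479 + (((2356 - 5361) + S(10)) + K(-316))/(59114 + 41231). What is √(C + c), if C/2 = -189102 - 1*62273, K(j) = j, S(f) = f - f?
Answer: 3*I*√811379717180830/100345 ≈ 851.6*I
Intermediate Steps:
S(f) = 0
c = -22324658576/100345 (c = -222479 + (((2356 - 5361) + 0) - 316)/(59114 + 41231) = -222479 + ((-3005 + 0) - 316)/100345 = -222479 + (-3005 - 316)*(1/100345) = -222479 - 3321*1/100345 = -222479 - 3321/100345 = -22324658576/100345 ≈ -2.2248e+5)
C = -502750 (C = 2*(-189102 - 1*62273) = 2*(-189102 - 62273) = 2*(-251375) = -502750)
√(C + c) = √(-502750 - 22324658576/100345) = √(-72773107326/100345) = 3*I*√811379717180830/100345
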